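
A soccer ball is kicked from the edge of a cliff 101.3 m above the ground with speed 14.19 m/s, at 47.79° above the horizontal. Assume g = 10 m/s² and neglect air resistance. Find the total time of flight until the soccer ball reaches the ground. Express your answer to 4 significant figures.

Vertical component: v_y = 14.19 sin 47.79° = 10.510 m/s.
Taking up as positive with launch at y = 101.3 m, landing at y = 0: 0 = 101.3 + 10.510 t − ½(10) t².
Solving 5.000 t² − 10.510 t − 101.3 = 0 gives t = [10.510 + √(10.510² + 4·5.000·101.3)] / 10.00 = 5.673 s.

5.673 s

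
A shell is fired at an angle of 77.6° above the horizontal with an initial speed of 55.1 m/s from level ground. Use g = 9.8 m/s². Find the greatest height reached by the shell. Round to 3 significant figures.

Vertical component of launch velocity: v_y = 55.1 sin 77.6° = 53.81 m/s.
At the highest point the vertical velocity is zero, so v_y² = 2 g h_max.
h_max = (53.81)² / (2 × 9.8) = 2896 / 19.60 = 148 m.

148 m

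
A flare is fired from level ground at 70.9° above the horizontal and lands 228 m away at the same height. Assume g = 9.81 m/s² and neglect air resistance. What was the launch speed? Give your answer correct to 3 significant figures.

On level ground, R = v₀² sin(2θ) / g, so v₀ = √(R g / sin 2θ).
sin(2 × 70.9°) = 0.6184.
v₀ = √(228 × 9.81 / 0.6184) = √3617 = 60.1 m/s.

60.1 m/s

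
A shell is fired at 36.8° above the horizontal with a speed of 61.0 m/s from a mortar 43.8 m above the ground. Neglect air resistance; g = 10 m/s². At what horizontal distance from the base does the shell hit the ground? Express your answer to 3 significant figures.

408 m

Components: v_x = 61.0 cos 36.8° = 48.84 m/s, v_y = 61.0 sin 36.8° = 36.54 m/s.
Vertical: 0 = 43.8 + 36.54 t − ½(10) t² ⇒ 5.000 t² − 36.54 t − 43.8 = 0.
t = [36.54 + √(1335 + 876.0)] / 10.00 = 8.356 s.
Horizontal: R = v_x · t = 48.84 × 8.356 = 408 m.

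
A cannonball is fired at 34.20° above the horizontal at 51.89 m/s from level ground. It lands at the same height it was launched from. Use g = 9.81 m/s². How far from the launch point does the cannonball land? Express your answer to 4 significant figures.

255.2 m

For level ground, R = v₀² sin(2θ) / g.
sin(2 × 34.20°) = sin 68.400° = 0.9298.
R = (51.89)² × 0.9298 / 9.81 = 255.2 m.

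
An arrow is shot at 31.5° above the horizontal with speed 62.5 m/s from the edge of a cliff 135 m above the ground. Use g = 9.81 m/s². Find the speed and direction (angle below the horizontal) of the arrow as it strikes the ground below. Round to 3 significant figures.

81.0 m/s at 48.8° below the horizontal

v_x = 62.5 cos 31.5° = 53.29 m/s (constant).
|v_y| at impact = √((32.66)² + 2×9.81×135) = 60.95 m/s.
Speed = √(53.29² + 60.95²) = 81.0 m/s; angle = arctan(60.95/53.29) = 48.8° below horizontal.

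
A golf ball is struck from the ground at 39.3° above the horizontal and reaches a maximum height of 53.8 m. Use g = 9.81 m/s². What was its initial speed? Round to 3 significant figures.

51.3 m/s

At maximum height v_y = 0, so (v₀ sin θ)² = 2 g H.
v₀ sin 39.3° = √(2 × 9.81 × 53.8) = 32.49 m/s.
v₀ = 32.49 / sin 39.3° = 32.49 / 0.6334 = 51.3 m/s.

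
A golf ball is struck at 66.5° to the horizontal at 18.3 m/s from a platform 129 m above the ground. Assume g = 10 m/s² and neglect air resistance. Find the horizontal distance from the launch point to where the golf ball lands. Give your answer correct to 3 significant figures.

Components: v_x = 18.3 cos 66.5° = 7.297 m/s, v_y = 18.3 sin 66.5° = 16.78 m/s.
Vertical: 0 = 129 + 16.78 t − ½(10) t² ⇒ 5.000 t² − 16.78 t − 129 = 0.
t = [16.78 + √(281.6 + 2580)] / 10.00 = 7.027 s.
Horizontal: R = v_x · t = 7.297 × 7.027 = 51.3 m.

51.3 m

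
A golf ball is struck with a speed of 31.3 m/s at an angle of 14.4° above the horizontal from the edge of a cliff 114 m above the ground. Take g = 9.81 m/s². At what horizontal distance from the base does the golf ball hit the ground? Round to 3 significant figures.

Components: v_x = 31.3 cos 14.4° = 30.32 m/s, v_y = 31.3 sin 14.4° = 7.784 m/s.
Vertical: 0 = 114 + 7.784 t − ½(9.81) t² ⇒ 4.905 t² − 7.784 t − 114 = 0.
t = [7.784 + √(60.59 + 2237)] / 9.810 = 5.680 s.
Horizontal: R = v_x · t = 30.32 × 5.680 = 172 m.

172 m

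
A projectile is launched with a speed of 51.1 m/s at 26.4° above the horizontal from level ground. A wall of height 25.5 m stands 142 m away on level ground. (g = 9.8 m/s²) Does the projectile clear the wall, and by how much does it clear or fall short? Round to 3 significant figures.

No — it falls 2.17 m short of clearing the wall.

v_x = 51.1 cos 26.4° = 45.77 m/s; v_y0 = 51.1 sin 26.4° = 22.72 m/s.
Time to reach the wall: t = 142 / 45.77 = 3.102 s.
Height at that point: y = 22.72×3.102 − 4.900×3.102² = 23.33 m.
That is 25.5 − 23.33 = 2.17 m below the top of the wall, so the projectile does not clear it.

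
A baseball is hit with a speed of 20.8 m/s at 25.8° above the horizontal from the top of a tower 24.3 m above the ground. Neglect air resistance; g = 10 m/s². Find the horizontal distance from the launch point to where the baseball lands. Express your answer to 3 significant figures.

Components: v_x = 20.8 cos 25.8° = 18.73 m/s, v_y = 20.8 sin 25.8° = 9.053 m/s.
Vertical: 0 = 24.3 + 9.053 t − ½(10) t² ⇒ 5.000 t² − 9.053 t − 24.3 = 0.
t = [9.053 + √(81.96 + 486.0)] / 10.00 = 3.288 s.
Horizontal: R = v_x · t = 18.73 × 3.288 = 61.6 m.

61.6 m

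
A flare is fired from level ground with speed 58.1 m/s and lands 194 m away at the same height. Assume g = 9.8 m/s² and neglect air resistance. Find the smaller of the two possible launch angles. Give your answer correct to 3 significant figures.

17.1°

Level-ground range: R = v₀² sin(2θ)/g ⇒ sin 2θ = R g / v₀² = 194×9.8/58.1² = 0.5632.
2θ = arcsin(0.5632) = 34.28° or 180° − 34.28° = 145.72°.
So θ = 17.1° or θ = 72.9°.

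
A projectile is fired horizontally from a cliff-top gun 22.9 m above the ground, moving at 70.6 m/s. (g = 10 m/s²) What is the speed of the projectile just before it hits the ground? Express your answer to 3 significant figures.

73.8 m/s

Fall time: t = √(2 × 22.9 / 10) = 2.140 s.
At impact: v_x = 70.6 m/s (unchanged), v_y = g t = 10 × 2.140 = 21.40 m/s.
Speed = √(v_x² + v_y²) = √(4984 + 458.0) = 73.8 m/s.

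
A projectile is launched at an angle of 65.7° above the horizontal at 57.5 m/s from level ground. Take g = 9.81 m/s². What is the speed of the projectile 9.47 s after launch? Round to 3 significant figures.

v_x = 57.5 cos 65.7° = 23.66 m/s (constant).
v_y(t) = 57.5 sin 65.7° − g t = 52.41 − 9.81 × 9.47 = -40.49 m/s.
Speed = √(v_x² + v_y²) = √(559.8 + 1639) = 46.9 m/s.

46.9 m/s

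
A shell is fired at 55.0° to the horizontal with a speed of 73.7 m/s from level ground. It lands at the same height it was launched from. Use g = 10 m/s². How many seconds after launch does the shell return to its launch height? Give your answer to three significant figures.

Vertical component: v_y = 73.7 sin 55.0° = 60.37 m/s.
For a projectile landing at launch height, time of flight is t = 2 v_y / g = 2 × 60.37 / 10 = 12.1 s.

12.1 s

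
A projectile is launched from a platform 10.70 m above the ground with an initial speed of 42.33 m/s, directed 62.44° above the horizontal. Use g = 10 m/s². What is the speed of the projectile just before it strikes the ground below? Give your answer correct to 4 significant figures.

44.79 m/s

v_x = 42.33 cos 62.44° = 19.585 m/s is unchanged throughout.
For the vertical component, v_y² = v_y0² + 2 g h = (37.527)² + 2×10×10.70 = 1622.3, so |v_y| = 40.278 m/s.
Impact speed = √(v_x² + v_y²) = √(383.57 + 1622.3) = 44.79 m/s.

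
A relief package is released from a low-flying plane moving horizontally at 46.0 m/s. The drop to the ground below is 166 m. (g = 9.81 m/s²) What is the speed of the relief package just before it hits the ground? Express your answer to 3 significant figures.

Fall time: t = √(2 × 166 / 9.81) = 5.817 s.
At impact: v_x = 46.0 m/s (unchanged), v_y = g t = 9.81 × 5.817 = 57.06 m/s.
Speed = √(v_x² + v_y²) = √(2116 + 3256) = 73.3 m/s.

73.3 m/s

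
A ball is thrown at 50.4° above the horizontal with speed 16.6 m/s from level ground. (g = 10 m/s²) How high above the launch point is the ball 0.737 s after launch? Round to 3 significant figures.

6.71 m

v_y0 = 16.6 sin 50.4° = 12.79 m/s.
y(t) = v_y0 t − ½ g t² = 12.79×0.737 − 5.000×0.737² = 6.71 m.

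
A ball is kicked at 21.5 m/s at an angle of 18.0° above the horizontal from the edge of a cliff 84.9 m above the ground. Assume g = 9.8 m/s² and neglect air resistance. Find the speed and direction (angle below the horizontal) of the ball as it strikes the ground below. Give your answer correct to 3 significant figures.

46.1 m/s at 63.7° below the horizontal

v_x = 21.5 cos 18.0° = 20.45 m/s (constant).
|v_y| at impact = √((6.644)² + 2×9.8×84.9) = 41.33 m/s.
Speed = √(20.45² + 41.33²) = 46.1 m/s; angle = arctan(41.33/20.45) = 63.7° below horizontal.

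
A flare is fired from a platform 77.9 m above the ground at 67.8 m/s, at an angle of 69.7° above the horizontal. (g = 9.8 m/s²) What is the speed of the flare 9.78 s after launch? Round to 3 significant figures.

v_x = 67.8 cos 69.7° = 23.52 m/s (constant).
v_y(t) = 67.8 sin 69.7° − g t = 63.59 − 9.8 × 9.78 = -32.25 m/s.
Speed = √(v_x² + v_y²) = √(553.2 + 1040) = 39.9 m/s.

39.9 m/s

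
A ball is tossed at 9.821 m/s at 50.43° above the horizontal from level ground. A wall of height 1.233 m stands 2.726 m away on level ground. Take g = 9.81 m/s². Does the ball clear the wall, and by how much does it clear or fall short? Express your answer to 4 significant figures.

v_x = 9.821 cos 50.43° = 6.2562 m/s; v_y0 = 9.821 sin 50.43° = 7.5705 m/s.
Time to reach the wall: t = 2.726 / 6.2562 = 0.43573 s.
Height at that point: y = 7.5705×0.43573 − 4.905×0.43573² = 2.3674 m.
That is 2.3674 − 1.233 = 1.134 m above the top of the wall, so the ball clears it.

Yes — it clears the wall by 1.134 m.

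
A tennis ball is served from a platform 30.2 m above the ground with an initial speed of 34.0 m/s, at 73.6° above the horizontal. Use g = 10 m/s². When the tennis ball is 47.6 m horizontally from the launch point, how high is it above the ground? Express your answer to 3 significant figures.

69.0 m

v_x = 34.0 cos 73.6° = 9.600 m/s, v_y0 = 34.0 sin 73.6° = 32.62 m/s.
Time to reach x = 47.6 m: t = x / v_x = 47.6 / 9.600 = 4.958 s.
y = 30.2 + v_y0 t − ½ g t² = 30.2 + 32.62×4.958 − 5.000×4.958² = 69.0 m.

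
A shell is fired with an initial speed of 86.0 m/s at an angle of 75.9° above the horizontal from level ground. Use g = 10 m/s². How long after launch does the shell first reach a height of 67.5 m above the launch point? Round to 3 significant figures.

v_y0 = 86.0 sin 75.9° = 83.41 m/s.
Set y = v_y0 t − ½ g t² = 67.5: 5.000 t² − 83.41 t + 67.5 = 0.
t = [83.41 ± √(6957 − 1350)] / 10 = (83.41 ± 74.88) / 10, giving t = 0.853 s or t = 15.8 s.
The shell is on the way up at the first time, so t = 0.853 s.

0.853 s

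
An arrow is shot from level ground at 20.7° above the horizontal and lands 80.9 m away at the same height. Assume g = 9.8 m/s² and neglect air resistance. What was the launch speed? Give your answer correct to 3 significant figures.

34.6 m/s

On level ground, R = v₀² sin(2θ) / g, so v₀ = √(R g / sin 2θ).
sin(2 × 20.7°) = 0.6613.
v₀ = √(80.9 × 9.8 / 0.6613) = √1199 = 34.6 m/s.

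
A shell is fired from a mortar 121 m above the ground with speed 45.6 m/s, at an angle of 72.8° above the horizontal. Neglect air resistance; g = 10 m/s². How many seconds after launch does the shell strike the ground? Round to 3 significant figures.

10.9 s

Vertical component: v_y = 45.6 sin 72.8° = 43.56 m/s.
Taking up as positive with launch at y = 121 m, landing at y = 0: 0 = 121 + 43.56 t − ½(10) t².
Solving 5.000 t² − 43.56 t − 121 = 0 gives t = [43.56 + √(43.56² + 4·5.000·121)] / 10.00 = 10.9 s.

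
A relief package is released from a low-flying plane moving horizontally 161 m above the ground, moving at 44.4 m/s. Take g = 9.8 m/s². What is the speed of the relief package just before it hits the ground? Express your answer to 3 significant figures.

71.6 m/s

Fall time: t = √(2 × 161 / 9.8) = 5.732 s.
At impact: v_x = 44.4 m/s (unchanged), v_y = g t = 9.8 × 5.732 = 56.17 m/s.
Speed = √(v_x² + v_y²) = √(1971 + 3155) = 71.6 m/s.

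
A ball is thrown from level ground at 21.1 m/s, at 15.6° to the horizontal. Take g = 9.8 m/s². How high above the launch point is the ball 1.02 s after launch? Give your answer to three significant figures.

v_y0 = 21.1 sin 15.6° = 5.674 m/s.
y(t) = v_y0 t − ½ g t² = 5.674×1.02 − 4.900×1.02² = 0.690 m.

0.690 m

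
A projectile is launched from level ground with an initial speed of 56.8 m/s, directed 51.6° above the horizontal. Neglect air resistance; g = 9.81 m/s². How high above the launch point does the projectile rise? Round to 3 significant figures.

101 m

Vertical component of launch velocity: v_y = 56.8 sin 51.6° = 44.51 m/s.
At the highest point the vertical velocity is zero, so v_y² = 2 g h_max.
h_max = (44.51)² / (2 × 9.81) = 1981 / 19.62 = 101 m.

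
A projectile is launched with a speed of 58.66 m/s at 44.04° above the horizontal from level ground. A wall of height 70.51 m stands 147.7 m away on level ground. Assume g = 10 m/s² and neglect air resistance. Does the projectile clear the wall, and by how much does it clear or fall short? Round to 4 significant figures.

v_x = 58.66 cos 44.04° = 42.168 m/s; v_y0 = 58.66 sin 44.04° = 40.778 m/s.
Time to reach the wall: t = 147.7 / 42.168 = 3.5027 s.
Height at that point: y = 40.778×3.5027 − 5.000×3.5027² = 81.489 m.
That is 81.489 − 70.51 = 10.98 m above the top of the wall, so the projectile clears it.

Yes — it clears the wall by 10.98 m.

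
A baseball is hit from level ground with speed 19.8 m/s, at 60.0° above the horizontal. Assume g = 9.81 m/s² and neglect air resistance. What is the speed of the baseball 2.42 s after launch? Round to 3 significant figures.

11.9 m/s

v_x = 19.8 cos 60.0° = 9.900 m/s (constant).
v_y(t) = 19.8 sin 60.0° − g t = 17.15 − 9.81 × 2.42 = -6.590 m/s.
Speed = √(v_x² + v_y²) = √(98.01 + 43.43) = 11.9 m/s.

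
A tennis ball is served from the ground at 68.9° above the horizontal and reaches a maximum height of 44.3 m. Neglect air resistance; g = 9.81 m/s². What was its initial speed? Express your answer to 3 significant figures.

31.6 m/s

At maximum height v_y = 0, so (v₀ sin θ)² = 2 g H.
v₀ sin 68.9° = √(2 × 9.81 × 44.3) = 29.48 m/s.
v₀ = 29.48 / sin 68.9° = 29.48 / 0.9330 = 31.6 m/s.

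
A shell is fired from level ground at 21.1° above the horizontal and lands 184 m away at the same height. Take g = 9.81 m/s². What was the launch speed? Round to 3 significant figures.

51.8 m/s

On level ground, R = v₀² sin(2θ) / g, so v₀ = √(R g / sin 2θ).
sin(2 × 21.1°) = 0.6717.
v₀ = √(184 × 9.81 / 0.6717) = √2687 = 51.8 m/s.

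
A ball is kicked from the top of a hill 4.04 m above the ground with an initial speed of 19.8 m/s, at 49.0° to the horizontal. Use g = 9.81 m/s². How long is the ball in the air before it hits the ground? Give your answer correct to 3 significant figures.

Vertical component: v_y = 19.8 sin 49.0° = 14.94 m/s.
Taking up as positive with launch at y = 4.04 m, landing at y = 0: 0 = 4.04 + 14.94 t − ½(9.81) t².
Solving 4.905 t² − 14.94 t − 4.04 = 0 gives t = [14.94 + √(14.94² + 4·4.905·4.04)] / 9.810 = 3.30 s.

3.30 s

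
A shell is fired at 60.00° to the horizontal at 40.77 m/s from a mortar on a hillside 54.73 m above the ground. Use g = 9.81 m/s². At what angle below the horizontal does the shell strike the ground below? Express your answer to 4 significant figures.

v_x = 40.77 cos 60.00° = 20.385 m/s.
At impact |v_y| = √(v_y0² + 2 g h) = √(35.308² + 2×9.81×54.73) = 48.171 m/s.
Angle below horizontal = arctan(|v_y| / v_x) = arctan(48.171 / 20.385) = 67.06°.

67.06°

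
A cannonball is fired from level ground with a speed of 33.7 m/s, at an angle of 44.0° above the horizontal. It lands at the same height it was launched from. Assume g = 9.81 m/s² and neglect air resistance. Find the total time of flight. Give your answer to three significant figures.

4.77 s

Vertical component: v_y = 33.7 sin 44.0° = 23.41 m/s.
For a projectile landing at launch height, time of flight is t = 2 v_y / g = 2 × 23.41 / 9.81 = 4.77 s.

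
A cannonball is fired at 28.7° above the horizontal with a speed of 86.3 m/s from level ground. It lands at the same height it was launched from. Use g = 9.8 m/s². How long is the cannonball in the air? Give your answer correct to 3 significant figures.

Vertical component: v_y = 86.3 sin 28.7° = 41.44 m/s.
For a projectile landing at launch height, time of flight is t = 2 v_y / g = 2 × 41.44 / 9.8 = 8.46 s.

8.46 s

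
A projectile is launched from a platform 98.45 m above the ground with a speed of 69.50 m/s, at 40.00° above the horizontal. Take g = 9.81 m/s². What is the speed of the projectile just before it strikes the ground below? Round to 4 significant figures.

v_x = 69.50 cos 40.00° = 53.240 m/s is unchanged throughout.
For the vertical component, v_y² = v_y0² + 2 g h = (44.674)² + 2×9.81×98.45 = 3927.4, so |v_y| = 62.669 m/s.
Impact speed = √(v_x² + v_y²) = √(2834.5 + 3927.4) = 82.23 m/s.

82.23 m/s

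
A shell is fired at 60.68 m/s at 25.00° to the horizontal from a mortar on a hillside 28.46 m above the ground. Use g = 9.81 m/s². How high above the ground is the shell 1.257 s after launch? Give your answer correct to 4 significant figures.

52.94 m

v_y0 = 60.68 sin 25.00° = 25.644 m/s.
y(t) = 28.46 + v_y0 t − ½ g t² = 28.46 + 25.644×1.257 − ½×9.81×1.257² = 52.94 m.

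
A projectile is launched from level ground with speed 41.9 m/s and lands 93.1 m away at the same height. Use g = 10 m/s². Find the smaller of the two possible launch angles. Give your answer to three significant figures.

Level-ground range: R = v₀² sin(2θ)/g ⇒ sin 2θ = R g / v₀² = 93.1×10/41.9² = 0.5303.
2θ = arcsin(0.5303) = 32.03° or 180° − 32.03° = 147.97°.
So θ = 16.0° or θ = 74.0°.

16.0°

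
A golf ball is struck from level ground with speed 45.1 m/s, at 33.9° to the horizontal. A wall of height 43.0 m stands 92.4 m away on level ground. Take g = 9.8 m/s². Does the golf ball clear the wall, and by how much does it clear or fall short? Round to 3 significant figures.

No — it falls 10.8 m short of clearing the wall.

v_x = 45.1 cos 33.9° = 37.43 m/s; v_y0 = 45.1 sin 33.9° = 25.15 m/s.
Time to reach the wall: t = 92.4 / 37.43 = 2.469 s.
Height at that point: y = 25.15×2.469 − 4.900×2.469² = 32.23 m.
That is 43.0 − 32.23 = 10.8 m below the top of the wall, so the golf ball does not clear it.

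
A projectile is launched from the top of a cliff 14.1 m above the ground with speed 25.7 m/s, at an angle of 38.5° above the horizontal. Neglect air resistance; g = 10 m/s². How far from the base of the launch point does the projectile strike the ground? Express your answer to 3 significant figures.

Components: v_x = 25.7 cos 38.5° = 20.11 m/s, v_y = 25.7 sin 38.5° = 16.00 m/s.
Vertical: 0 = 14.1 + 16.00 t − ½(10) t² ⇒ 5.000 t² − 16.00 t − 14.1 = 0.
t = [16.00 + √(256.0 + 282.0)] / 10.00 = 3.919 s.
Horizontal: R = v_x · t = 20.11 × 3.919 = 78.8 m.

78.8 m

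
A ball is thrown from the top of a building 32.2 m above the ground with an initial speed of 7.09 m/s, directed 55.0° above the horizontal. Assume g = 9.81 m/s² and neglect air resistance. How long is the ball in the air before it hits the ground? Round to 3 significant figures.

3.22 s

Vertical component: v_y = 7.09 sin 55.0° = 5.808 m/s.
Taking up as positive with launch at y = 32.2 m, landing at y = 0: 0 = 32.2 + 5.808 t − ½(9.81) t².
Solving 4.905 t² − 5.808 t − 32.2 = 0 gives t = [5.808 + √(5.808² + 4·4.905·32.2)] / 9.810 = 3.22 s.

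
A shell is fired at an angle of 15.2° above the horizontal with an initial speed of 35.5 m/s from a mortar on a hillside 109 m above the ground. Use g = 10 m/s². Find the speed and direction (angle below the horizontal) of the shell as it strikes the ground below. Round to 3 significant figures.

v_x = 35.5 cos 15.2° = 34.26 m/s (constant).
|v_y| at impact = √((9.308)² + 2×10×109) = 47.61 m/s.
Speed = √(34.26² + 47.61²) = 58.7 m/s; angle = arctan(47.61/34.26) = 54.3° below horizontal.

58.7 m/s at 54.3° below the horizontal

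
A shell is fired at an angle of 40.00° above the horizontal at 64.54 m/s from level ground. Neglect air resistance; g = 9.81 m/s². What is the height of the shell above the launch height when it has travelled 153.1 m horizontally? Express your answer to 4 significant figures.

81.43 m

v_x = 64.54 cos 40.00° = 49.441 m/s, v_y0 = 64.54 sin 40.00° = 41.486 m/s.
Time to reach x = 153.1 m: t = x / v_x = 153.1 / 49.441 = 3.0966 s.
y = v_y0 t − ½ g t² = 41.486×3.0966 − 4.905×3.0966² = 81.43 m.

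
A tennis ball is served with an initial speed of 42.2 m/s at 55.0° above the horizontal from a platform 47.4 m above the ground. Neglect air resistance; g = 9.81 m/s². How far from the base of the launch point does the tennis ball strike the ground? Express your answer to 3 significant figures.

199 m

Components: v_x = 42.2 cos 55.0° = 24.20 m/s, v_y = 42.2 sin 55.0° = 34.57 m/s.
Vertical: 0 = 47.4 + 34.57 t − ½(9.81) t² ⇒ 4.905 t² − 34.57 t − 47.4 = 0.
t = [34.57 + √(1195 + 930.0)] / 9.810 = 8.223 s.
Horizontal: R = v_x · t = 24.20 × 8.223 = 199 m.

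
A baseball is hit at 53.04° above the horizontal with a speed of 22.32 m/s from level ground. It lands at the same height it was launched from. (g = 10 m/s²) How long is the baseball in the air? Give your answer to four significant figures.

Vertical component: v_y = 22.32 sin 53.04° = 17.835 m/s.
For a projectile landing at launch height, time of flight is t = 2 v_y / g = 2 × 17.835 / 10 = 3.567 s.

3.567 s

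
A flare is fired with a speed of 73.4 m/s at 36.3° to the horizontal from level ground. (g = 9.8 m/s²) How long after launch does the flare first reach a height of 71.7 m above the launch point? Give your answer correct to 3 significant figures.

2.19 s

v_y0 = 73.4 sin 36.3° = 43.45 m/s.
Set y = v_y0 t − ½ g t² = 71.7: 4.900 t² − 43.45 t + 71.7 = 0.
t = [43.45 ± √(1888 − 1405)] / 9.8 = (43.45 ± 21.98) / 9.8, giving t = 2.19 s or t = 6.68 s.
The flare is on the way up at the first time, so t = 2.19 s.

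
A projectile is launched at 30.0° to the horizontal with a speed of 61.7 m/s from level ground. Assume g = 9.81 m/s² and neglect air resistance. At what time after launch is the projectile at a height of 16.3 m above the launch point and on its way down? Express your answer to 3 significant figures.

v_y0 = 61.7 sin 30.0° = 30.85 m/s.
Set y = v_y0 t − ½ g t² = 16.3: 4.905 t² − 30.85 t + 16.3 = 0.
t = [30.85 ± √(951.7 − 319.8)] / 9.81 = (30.85 ± 25.14) / 9.81, giving t = 0.582 s or t = 5.71 s.
On the way down corresponds to the larger root: t = 5.71 s.

5.71 s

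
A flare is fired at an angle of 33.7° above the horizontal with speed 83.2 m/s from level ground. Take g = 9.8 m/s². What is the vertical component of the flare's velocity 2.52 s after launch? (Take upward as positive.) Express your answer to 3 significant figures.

21.5 m/s

Initial vertical component: v_y0 = 83.2 sin 33.7° = 46.16 m/s.
v_y(t) = v_y0 − g t = 46.16 − 9.8 × 2.52 = 21.5 m/s.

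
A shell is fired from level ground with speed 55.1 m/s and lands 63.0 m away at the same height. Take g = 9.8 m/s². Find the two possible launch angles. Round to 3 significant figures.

Level-ground range: R = v₀² sin(2θ)/g ⇒ sin 2θ = R g / v₀² = 63.0×9.8/55.1² = 0.2034.
2θ = arcsin(0.2034) = 11.74° or 180° − 11.74° = 168.26°.
So θ = 5.87° or θ = 84.1°.

5.87° and 84.1°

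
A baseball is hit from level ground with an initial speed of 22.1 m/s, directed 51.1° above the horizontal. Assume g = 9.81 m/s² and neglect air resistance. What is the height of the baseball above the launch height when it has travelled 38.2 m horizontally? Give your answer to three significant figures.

v_x = 22.1 cos 51.1° = 13.88 m/s, v_y0 = 22.1 sin 51.1° = 17.20 m/s.
Time to reach x = 38.2 m: t = x / v_x = 38.2 / 13.88 = 2.752 s.
y = v_y0 t − ½ g t² = 17.20×2.752 − 4.905×2.752² = 10.2 m.

10.2 m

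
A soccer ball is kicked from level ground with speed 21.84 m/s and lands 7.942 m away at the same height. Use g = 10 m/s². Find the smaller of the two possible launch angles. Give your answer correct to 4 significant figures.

4.792°

Level-ground range: R = v₀² sin(2θ)/g ⇒ sin 2θ = R g / v₀² = 7.942×10/21.84² = 0.1665.
2θ = arcsin(0.1665) = 9.5844° or 180° − 9.5844° = 170.4156°.
So θ = 4.792° or θ = 85.21°.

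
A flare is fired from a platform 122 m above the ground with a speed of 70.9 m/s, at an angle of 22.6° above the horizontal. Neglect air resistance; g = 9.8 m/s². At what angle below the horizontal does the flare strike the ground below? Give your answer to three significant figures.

v_x = 70.9 cos 22.6° = 65.46 m/s.
At impact |v_y| = √(v_y0² + 2 g h) = √(27.25² + 2×9.8×122) = 55.98 m/s.
Angle below horizontal = arctan(|v_y| / v_x) = arctan(55.98 / 65.46) = 40.5°.

40.5°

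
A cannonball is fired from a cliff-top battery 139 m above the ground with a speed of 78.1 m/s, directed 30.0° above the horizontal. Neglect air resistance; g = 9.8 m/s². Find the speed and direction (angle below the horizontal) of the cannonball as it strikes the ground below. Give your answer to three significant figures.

93.9 m/s at 43.9° below the horizontal

v_x = 78.1 cos 30.0° = 67.64 m/s (constant).
|v_y| at impact = √((39.05)² + 2×9.8×139) = 65.19 m/s.
Speed = √(67.64² + 65.19²) = 93.9 m/s; angle = arctan(65.19/67.64) = 43.9° below horizontal.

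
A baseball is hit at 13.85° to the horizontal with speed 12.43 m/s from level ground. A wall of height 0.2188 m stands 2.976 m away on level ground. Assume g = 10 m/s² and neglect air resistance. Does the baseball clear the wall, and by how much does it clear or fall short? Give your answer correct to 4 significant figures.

Yes — it clears the wall by 0.2109 m.

v_x = 12.43 cos 13.85° = 12.069 m/s; v_y0 = 12.43 sin 13.85° = 2.9755 m/s.
Time to reach the wall: t = 2.976 / 12.069 = 0.24658 s.
Height at that point: y = 2.9755×0.24658 − 5.000×0.24658² = 0.42969 m.
That is 0.42969 − 0.2188 = 0.2109 m above the top of the wall, so the baseball clears it.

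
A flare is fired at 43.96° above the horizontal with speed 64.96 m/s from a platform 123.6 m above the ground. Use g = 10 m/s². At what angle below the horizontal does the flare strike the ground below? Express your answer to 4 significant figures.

55.14°

v_x = 64.96 cos 43.96° = 46.760 m/s.
At impact |v_y| = √(v_y0² + 2 g h) = √(45.092² + 2×10×123.6) = 67.121 m/s.
Angle below horizontal = arctan(|v_y| / v_x) = arctan(67.121 / 46.760) = 55.14°.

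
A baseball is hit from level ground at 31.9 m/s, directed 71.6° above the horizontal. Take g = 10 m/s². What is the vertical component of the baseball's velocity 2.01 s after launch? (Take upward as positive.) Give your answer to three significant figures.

Initial vertical component: v_y0 = 31.9 sin 71.6° = 30.27 m/s.
v_y(t) = v_y0 − g t = 30.27 − 10 × 2.01 = 10.2 m/s.

10.2 m/s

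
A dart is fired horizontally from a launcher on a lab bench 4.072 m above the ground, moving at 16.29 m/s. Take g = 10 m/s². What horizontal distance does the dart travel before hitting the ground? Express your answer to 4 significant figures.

Initial vertical velocity is zero, so the fall time comes from h = ½ g t²: t = √(2 × 4.072 / 10) = 0.90244 s.
Horizontal motion is uniform at 16.29 m/s, so x = 16.29 × 0.90244 = 14.70 m.

14.70 m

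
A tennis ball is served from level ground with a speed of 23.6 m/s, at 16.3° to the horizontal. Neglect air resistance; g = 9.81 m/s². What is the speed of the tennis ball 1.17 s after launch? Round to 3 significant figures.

v_x = 23.6 cos 16.3° = 22.65 m/s (constant).
v_y(t) = 23.6 sin 16.3° − g t = 6.624 − 9.81 × 1.17 = -4.854 m/s.
Speed = √(v_x² + v_y²) = √(513.0 + 23.56) = 23.2 m/s.

23.2 m/s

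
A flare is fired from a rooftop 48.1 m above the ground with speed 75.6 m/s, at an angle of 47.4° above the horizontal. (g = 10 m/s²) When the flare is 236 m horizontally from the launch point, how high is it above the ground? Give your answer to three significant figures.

198 m

v_x = 75.6 cos 47.4° = 51.17 m/s, v_y0 = 75.6 sin 47.4° = 55.65 m/s.
Time to reach x = 236 m: t = x / v_x = 236 / 51.17 = 4.612 s.
y = 48.1 + v_y0 t − ½ g t² = 48.1 + 55.65×4.612 − 5.000×4.612² = 198 m.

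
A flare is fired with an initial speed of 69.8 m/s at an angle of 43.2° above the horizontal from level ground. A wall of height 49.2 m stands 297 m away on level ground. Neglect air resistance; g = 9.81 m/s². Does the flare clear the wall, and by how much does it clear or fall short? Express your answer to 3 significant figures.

v_x = 69.8 cos 43.2° = 50.88 m/s; v_y0 = 69.8 sin 43.2° = 47.78 m/s.
Time to reach the wall: t = 297 / 50.88 = 5.837 s.
Height at that point: y = 47.78×5.837 − 4.905×5.837² = 111.8 m.
That is 111.8 − 49.2 = 62.6 m above the top of the wall, so the flare clears it.

Yes — it clears the wall by 62.6 m.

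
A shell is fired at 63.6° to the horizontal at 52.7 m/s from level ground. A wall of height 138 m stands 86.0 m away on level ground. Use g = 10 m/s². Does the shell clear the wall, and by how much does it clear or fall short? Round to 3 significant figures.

No — it falls 32.1 m short of clearing the wall.

v_x = 52.7 cos 63.6° = 23.43 m/s; v_y0 = 52.7 sin 63.6° = 47.20 m/s.
Time to reach the wall: t = 86.0 / 23.43 = 3.671 s.
Height at that point: y = 47.20×3.671 − 5.000×3.671² = 105.9 m.
That is 138 − 105.9 = 32.1 m below the top of the wall, so the shell does not clear it.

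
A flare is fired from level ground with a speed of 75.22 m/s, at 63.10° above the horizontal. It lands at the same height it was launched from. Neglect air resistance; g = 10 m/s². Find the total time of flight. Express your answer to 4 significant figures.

13.42 s

Vertical component: v_y = 75.22 sin 63.10° = 67.081 m/s.
For a projectile landing at launch height, time of flight is t = 2 v_y / g = 2 × 67.081 / 10 = 13.42 s.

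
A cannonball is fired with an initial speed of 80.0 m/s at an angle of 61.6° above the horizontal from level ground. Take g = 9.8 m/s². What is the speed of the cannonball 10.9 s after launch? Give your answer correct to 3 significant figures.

52.7 m/s

v_x = 80.0 cos 61.6° = 38.05 m/s (constant).
v_y(t) = 80.0 sin 61.6° − g t = 70.37 − 9.8 × 10.9 = -36.45 m/s.
Speed = √(v_x² + v_y²) = √(1448 + 1329) = 52.7 m/s.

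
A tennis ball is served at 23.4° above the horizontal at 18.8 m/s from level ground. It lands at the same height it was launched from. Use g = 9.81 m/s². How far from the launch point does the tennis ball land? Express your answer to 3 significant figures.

26.3 m

Components: v_x = 18.8 cos 23.4° = 17.25 m/s, v_y = 18.8 sin 23.4° = 7.466 m/s.
Time of flight (same landing height): t = 2 v_y / g = 2 × 7.466 / 9.81 = 1.522 s.
Range: R = v_x · t = 17.25 × 1.522 = 26.3 m.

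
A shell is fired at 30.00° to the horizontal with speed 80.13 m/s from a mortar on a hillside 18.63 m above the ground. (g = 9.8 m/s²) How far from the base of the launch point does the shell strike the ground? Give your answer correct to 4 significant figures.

Components: v_x = 80.13 cos 30.00° = 69.395 m/s, v_y = 80.13 sin 30.00° = 40.065 m/s.
Vertical: 0 = 18.63 + 40.065 t − ½(9.8) t² ⇒ 4.900 t² − 40.065 t − 18.63 = 0.
t = [40.065 + √(1605.2 + 365.15)] / 9.800 = 8.6177 s.
Horizontal: R = v_x · t = 69.395 × 8.6177 = 598.0 m.

598.0 m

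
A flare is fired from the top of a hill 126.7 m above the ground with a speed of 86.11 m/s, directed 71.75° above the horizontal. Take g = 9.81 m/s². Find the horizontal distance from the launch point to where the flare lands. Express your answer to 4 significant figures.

Components: v_x = 86.11 cos 71.75° = 26.967 m/s, v_y = 86.11 sin 71.75° = 81.779 m/s.
Vertical: 0 = 126.7 + 81.779 t − ½(9.81) t² ⇒ 4.905 t² − 81.779 t − 126.7 = 0.
t = [81.779 + √(6687.8 + 2485.9)] / 9.810 = 18.100 s.
Horizontal: R = v_x · t = 26.967 × 18.100 = 488.1 m.

488.1 m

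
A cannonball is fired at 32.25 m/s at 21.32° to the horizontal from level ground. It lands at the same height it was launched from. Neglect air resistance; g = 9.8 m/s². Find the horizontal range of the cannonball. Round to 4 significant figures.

71.89 m

For level ground, R = v₀² sin(2θ) / g.
sin(2 × 21.32°) = sin 42.640° = 0.6774.
R = (32.25)² × 0.6774 / 9.8 = 71.89 m.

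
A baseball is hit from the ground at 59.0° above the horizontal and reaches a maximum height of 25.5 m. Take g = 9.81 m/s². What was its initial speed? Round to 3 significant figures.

26.1 m/s

At maximum height v_y = 0, so (v₀ sin θ)² = 2 g H.
v₀ sin 59.0° = √(2 × 9.81 × 25.5) = 22.37 m/s.
v₀ = 22.37 / sin 59.0° = 22.37 / 0.8572 = 26.1 m/s.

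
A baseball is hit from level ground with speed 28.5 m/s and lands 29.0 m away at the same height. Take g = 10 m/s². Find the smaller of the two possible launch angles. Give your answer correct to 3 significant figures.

10.5°

Level-ground range: R = v₀² sin(2θ)/g ⇒ sin 2θ = R g / v₀² = 29.0×10/28.5² = 0.3570.
2θ = arcsin(0.3570) = 20.92° or 180° − 20.92° = 159.08°.
So θ = 10.5° or θ = 79.5°.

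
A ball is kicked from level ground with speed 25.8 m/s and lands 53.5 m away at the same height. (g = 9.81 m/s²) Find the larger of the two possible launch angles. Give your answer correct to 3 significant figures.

64.0°

Level-ground range: R = v₀² sin(2θ)/g ⇒ sin 2θ = R g / v₀² = 53.5×9.81/25.8² = 0.7885.
2θ = arcsin(0.7885) = 52.05° or 180° − 52.05° = 127.95°.
So θ = 26.0° or θ = 64.0°.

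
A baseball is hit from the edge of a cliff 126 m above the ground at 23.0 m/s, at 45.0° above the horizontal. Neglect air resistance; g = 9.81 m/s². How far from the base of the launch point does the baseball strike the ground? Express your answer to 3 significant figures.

Components: v_x = 23.0 cos 45.0° = 16.26 m/s, v_y = 23.0 sin 45.0° = 16.26 m/s.
Vertical: 0 = 126 + 16.26 t − ½(9.81) t² ⇒ 4.905 t² − 16.26 t − 126 = 0.
t = [16.26 + √(264.4 + 2472)] / 9.810 = 6.990 s.
Horizontal: R = v_x · t = 16.26 × 6.990 = 114 m.

114 m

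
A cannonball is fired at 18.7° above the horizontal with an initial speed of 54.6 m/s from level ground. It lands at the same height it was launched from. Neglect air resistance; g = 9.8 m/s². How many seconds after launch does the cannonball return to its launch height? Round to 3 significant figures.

Vertical component: v_y = 54.6 sin 18.7° = 17.51 m/s.
For a projectile landing at launch height, time of flight is t = 2 v_y / g = 2 × 17.51 / 9.8 = 3.57 s.

3.57 s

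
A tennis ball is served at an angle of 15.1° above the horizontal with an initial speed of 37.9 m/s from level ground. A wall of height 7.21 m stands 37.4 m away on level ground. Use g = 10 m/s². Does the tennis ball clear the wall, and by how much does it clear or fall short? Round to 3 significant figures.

No — it falls 2.34 m short of clearing the wall.

v_x = 37.9 cos 15.1° = 36.59 m/s; v_y0 = 37.9 sin 15.1° = 9.873 m/s.
Time to reach the wall: t = 37.4 / 36.59 = 1.022 s.
Height at that point: y = 9.873×1.022 − 5.000×1.022² = 4.868 m.
That is 7.21 − 4.868 = 2.34 m below the top of the wall, so the tennis ball does not clear it.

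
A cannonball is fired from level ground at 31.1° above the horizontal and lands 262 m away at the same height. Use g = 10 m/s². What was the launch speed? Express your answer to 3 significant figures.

On level ground, R = v₀² sin(2θ) / g, so v₀ = √(R g / sin 2θ).
sin(2 × 31.1°) = 0.8846.
v₀ = √(262 × 10 / 0.8846) = √2962 = 54.4 m/s.

54.4 m/s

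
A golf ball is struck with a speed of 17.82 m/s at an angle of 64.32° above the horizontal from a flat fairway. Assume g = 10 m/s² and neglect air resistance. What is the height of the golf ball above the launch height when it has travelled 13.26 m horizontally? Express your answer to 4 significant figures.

12.83 m

v_x = 17.82 cos 64.32° = 7.7222 m/s, v_y0 = 17.82 sin 64.32° = 16.060 m/s.
Time to reach x = 13.26 m: t = x / v_x = 13.26 / 7.7222 = 1.7171 s.
y = v_y0 t − ½ g t² = 16.060×1.7171 − 5.000×1.7171² = 12.83 m.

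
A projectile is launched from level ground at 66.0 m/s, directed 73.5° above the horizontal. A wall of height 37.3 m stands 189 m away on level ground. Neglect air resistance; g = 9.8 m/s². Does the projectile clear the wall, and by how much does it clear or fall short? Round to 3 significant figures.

v_x = 66.0 cos 73.5° = 18.75 m/s; v_y0 = 66.0 sin 73.5° = 63.28 m/s.
Time to reach the wall: t = 189 / 18.75 = 10.08 s.
Height at that point: y = 63.28×10.08 − 4.900×10.08² = 140.0 m.
That is 140.0 − 37.3 = 103 m above the top of the wall, so the projectile clears it.

Yes — it clears the wall by 103 m.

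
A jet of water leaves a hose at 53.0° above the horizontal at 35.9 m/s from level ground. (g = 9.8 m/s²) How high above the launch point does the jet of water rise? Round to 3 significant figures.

41.9 m

Vertical component of launch velocity: v_y = 35.9 sin 53.0° = 28.67 m/s.
At the highest point the vertical velocity is zero, so v_y² = 2 g h_max.
h_max = (28.67)² / (2 × 9.8) = 822.0 / 19.60 = 41.9 m.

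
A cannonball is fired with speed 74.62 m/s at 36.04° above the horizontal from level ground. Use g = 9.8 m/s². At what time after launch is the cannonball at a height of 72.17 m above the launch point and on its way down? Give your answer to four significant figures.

6.791 s

v_y0 = 74.62 sin 36.04° = 43.903 m/s.
Set y = v_y0 t − ½ g t² = 72.17: 4.900 t² − 43.903 t + 72.17 = 0.
t = [43.903 ± √(1927.5 − 1414.5)] / 9.8 = (43.903 ± 22.650) / 9.8, giving t = 2.169 s or t = 6.791 s.
On the way down corresponds to the larger root: t = 6.791 s.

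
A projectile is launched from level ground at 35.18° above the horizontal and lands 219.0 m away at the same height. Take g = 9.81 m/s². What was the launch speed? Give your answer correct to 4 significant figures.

On level ground, R = v₀² sin(2θ) / g, so v₀ = √(R g / sin 2θ).
sin(2 × 35.18°) = 0.9418.
v₀ = √(219.0 × 9.81 / 0.9418) = √2281.2 = 47.76 m/s.

47.76 m/s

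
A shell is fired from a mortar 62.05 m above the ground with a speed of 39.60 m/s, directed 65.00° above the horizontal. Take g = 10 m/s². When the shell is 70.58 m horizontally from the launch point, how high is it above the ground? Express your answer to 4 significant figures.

124.5 m

v_x = 39.60 cos 65.00° = 16.736 m/s, v_y0 = 39.60 sin 65.00° = 35.890 m/s.
Time to reach x = 70.58 m: t = x / v_x = 70.58 / 16.736 = 4.2173 s.
y = 62.05 + v_y0 t − ½ g t² = 62.05 + 35.890×4.2173 − 5.000×4.2173² = 124.5 m.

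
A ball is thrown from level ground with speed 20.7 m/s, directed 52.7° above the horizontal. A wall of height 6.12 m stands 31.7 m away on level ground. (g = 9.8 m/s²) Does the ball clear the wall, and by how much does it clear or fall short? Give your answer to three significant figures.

Yes — it clears the wall by 4.20 m.

v_x = 20.7 cos 52.7° = 12.54 m/s; v_y0 = 20.7 sin 52.7° = 16.47 m/s.
Time to reach the wall: t = 31.7 / 12.54 = 2.528 s.
Height at that point: y = 16.47×2.528 − 4.900×2.528² = 10.32 m.
That is 10.32 − 6.12 = 4.20 m above the top of the wall, so the ball clears it.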